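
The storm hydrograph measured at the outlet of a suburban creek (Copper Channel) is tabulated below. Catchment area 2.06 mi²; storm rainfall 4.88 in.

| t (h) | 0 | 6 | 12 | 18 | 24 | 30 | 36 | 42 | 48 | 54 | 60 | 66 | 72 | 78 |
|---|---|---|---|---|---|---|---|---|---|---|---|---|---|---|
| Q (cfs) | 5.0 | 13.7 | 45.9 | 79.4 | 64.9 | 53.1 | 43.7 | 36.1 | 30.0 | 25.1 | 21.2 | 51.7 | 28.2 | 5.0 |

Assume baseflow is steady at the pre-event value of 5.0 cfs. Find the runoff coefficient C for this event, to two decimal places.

ΣQ_DR = 433.0 cfs; V = ΣQ_DR·Δt = 9.353 × 10^6 ft³.
Runoff depth d = V / A = 1.954 in.
C = d / P = 1.954 / 4.88 = 0.40.

C ≈ 0.40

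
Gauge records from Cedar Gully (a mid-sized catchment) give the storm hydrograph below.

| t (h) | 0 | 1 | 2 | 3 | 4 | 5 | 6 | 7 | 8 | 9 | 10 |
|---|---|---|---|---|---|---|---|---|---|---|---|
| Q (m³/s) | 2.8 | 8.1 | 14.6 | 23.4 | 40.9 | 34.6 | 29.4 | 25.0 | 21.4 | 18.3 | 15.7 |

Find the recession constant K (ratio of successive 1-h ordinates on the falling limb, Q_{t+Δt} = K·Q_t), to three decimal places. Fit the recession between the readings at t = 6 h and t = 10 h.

Using the recession-limb readings at t = 6 h and t = 10 h: Q falls from 29.4 to 15.7 m³/s over 4 intervals.
K = (Q₂/Q₁)^(1/4) = (15.7/29.4)^(1/4) = 0.855.

K ≈ 0.855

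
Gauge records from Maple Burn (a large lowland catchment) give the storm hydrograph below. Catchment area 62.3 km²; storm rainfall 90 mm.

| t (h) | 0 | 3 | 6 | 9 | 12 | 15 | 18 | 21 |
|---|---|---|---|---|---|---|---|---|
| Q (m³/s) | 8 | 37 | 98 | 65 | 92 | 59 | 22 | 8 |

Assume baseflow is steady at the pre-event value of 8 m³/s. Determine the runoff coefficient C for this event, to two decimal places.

C ≈ 0.63

ΣQ_DR = 325.0 m³/s; V = ΣQ_DR·Δt = 3.510 × 10^6 m³.
Runoff depth d = V / A = 56.34 mm.
C = d / P = 56.34 / 90 = 0.63.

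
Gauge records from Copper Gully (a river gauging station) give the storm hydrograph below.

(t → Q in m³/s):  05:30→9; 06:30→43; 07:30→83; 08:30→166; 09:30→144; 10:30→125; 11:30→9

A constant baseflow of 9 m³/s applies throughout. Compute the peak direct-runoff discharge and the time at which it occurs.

Q_p = 157.0 m³/s at t = 08:30

Subtracting baseflow gives direct-runoff ordinates: 0.0, 34.0, 74.0, 157.0, 135.0, 116.0, 0.0 m³/s.
The maximum is 157.0 m³/s, occurring at the reading for t = 08:30.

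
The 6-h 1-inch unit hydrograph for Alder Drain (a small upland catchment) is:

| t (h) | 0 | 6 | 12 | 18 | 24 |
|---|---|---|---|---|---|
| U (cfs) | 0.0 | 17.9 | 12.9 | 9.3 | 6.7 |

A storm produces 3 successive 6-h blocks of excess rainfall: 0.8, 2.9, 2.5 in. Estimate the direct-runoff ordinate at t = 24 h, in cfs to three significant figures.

By discrete convolution, Q_j = Σ (P_i / 1 in) · U_{j−i}.
At t = 24 h (j=4): Q = (0.8/1)·6.7 + (2.9/1)·9.3 + (2.5/1)·12.9 = 64.6 cfs.

Q ≈ 64.6 cfs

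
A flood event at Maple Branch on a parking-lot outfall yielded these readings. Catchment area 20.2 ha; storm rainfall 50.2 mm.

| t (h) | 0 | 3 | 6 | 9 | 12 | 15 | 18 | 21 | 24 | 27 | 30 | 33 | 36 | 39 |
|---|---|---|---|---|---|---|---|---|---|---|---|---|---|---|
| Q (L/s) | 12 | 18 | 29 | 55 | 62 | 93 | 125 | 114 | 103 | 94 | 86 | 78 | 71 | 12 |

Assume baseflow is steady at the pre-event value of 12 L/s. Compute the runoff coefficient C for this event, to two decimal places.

C ≈ 0.83

ΣQ_DR = 784.0 L/s; V = ΣQ_DR·Δt = 8.467 × 10^6 L.
Runoff depth d = V / A = 41.92 mm.
C = d / P = 41.92 / 50.2 = 0.83.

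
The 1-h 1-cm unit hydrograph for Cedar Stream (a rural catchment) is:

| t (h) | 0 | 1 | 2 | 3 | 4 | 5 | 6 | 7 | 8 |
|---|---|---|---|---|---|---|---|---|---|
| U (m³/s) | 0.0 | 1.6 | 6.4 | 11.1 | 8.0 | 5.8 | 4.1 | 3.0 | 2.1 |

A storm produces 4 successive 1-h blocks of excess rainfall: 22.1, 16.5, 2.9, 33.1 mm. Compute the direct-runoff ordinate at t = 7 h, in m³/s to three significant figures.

By discrete convolution, Q_j = Σ (P_i / 10 mm) · U_{j−i}.
At t = 7 h (j=7): Q = (22.1/10)·3.0 + (16.5/10)·4.1 + (2.9/10)·5.8 + (33.1/10)·8.0 = 41.6 m³/s.

Q ≈ 41.6 m³/s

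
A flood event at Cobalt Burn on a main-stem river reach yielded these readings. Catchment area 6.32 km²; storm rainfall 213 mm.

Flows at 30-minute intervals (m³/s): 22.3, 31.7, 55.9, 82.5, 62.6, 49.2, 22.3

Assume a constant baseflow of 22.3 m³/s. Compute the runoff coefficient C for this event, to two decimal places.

C ≈ 0.23

ΣQ_DR = 170.4 m³/s; V = ΣQ_DR·Δt = 3.067 × 10^5 m³.
Runoff depth d = V / A = 48.53 mm.
C = d / P = 48.53 / 213 = 0.23.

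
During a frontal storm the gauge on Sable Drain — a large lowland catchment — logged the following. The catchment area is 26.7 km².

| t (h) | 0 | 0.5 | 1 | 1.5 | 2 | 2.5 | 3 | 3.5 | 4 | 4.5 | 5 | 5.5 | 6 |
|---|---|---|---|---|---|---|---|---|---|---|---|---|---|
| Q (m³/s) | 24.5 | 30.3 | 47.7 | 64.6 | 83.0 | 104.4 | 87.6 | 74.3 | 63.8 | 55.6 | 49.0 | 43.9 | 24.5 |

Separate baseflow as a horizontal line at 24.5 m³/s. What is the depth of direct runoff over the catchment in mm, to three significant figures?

d ≈ 29.3 mm

Direct runoff: 0.0, 5.8, 23.2, 40.1, 58.5, 79.9, 63.1, 49.8, 39.3, 31.1, 24.5, 19.4, 0.0 m³/s; ΣQ_DR = 434.7 m³/s.
V = ΣQ_DR · Δt = 434.7 × 1800 s = 7.825 × 10^5 m³.
Over A = 26.7 km², depth = V / A = 29.3 mm.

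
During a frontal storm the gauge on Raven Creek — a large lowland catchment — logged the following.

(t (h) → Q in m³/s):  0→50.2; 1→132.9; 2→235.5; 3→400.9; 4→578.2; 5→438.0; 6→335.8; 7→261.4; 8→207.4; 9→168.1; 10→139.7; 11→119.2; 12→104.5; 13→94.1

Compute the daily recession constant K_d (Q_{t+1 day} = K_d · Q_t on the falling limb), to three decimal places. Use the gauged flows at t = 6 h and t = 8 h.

K_d ≈ 0.003

Between t = 6 h and t = 8 h the flow falls from 335.8 to 207.4 m³/s over 2×1 h = 2 h.
Per-interval ratio K = (207.4/335.8)^(1/2) = 0.7859; K_d = K^(24/1) = 0.003.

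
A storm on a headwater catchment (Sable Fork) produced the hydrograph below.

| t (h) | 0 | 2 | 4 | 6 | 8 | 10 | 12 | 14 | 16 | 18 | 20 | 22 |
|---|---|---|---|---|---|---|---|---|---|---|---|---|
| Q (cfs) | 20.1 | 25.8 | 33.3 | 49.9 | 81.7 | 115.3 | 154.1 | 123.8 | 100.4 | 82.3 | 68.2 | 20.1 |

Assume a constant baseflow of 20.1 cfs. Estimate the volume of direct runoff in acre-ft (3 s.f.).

V ≈ 105 acre-ft

Direct-runoff ordinates (Q − Q_b): 0.0, 5.7, 13.2, 29.8, 61.6, 95.2, 134.0, 103.7, 80.3, 62.2, 48.1, 0.0 cfs.
ΣQ_DR = 633.8 cfs.
With Δt = 2 h = 7200 s, V = ΣQ_DR · Δt = 633.8 × 7200 = 4.56 × 10^6 ft³ = 105 acre-ft.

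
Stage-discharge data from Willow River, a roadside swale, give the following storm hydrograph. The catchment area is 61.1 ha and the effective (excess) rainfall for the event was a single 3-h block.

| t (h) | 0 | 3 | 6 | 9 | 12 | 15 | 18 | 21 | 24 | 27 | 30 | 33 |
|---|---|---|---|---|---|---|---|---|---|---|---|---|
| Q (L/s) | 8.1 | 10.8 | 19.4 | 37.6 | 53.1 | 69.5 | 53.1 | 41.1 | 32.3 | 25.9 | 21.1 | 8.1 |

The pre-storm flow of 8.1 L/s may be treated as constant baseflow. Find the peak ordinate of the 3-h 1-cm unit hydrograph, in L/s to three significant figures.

Direct runoff: 0.0, 2.7, 11.3, 29.5, 45.0, 61.4, 45.0, 33.0, 24.2, 17.8, 13.0, 0.0 L/s; ΣQ_DR = 282.9 L/s, peak = 61.4 L/s.
Runoff depth d = ΣQ_DR·Δt / A = 282.9 × 10800 / (61.1 ha) = 5.001 mm.
The 1-cm UH is the DRH scaled by (10 mm)/d, so U_p = 61.4 × 10/5.001 = 123 L/s.

U_p ≈ 123 L/s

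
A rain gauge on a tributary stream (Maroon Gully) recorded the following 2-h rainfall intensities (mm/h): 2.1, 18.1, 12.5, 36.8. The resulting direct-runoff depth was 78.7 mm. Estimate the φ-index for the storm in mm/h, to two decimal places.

φ ≈ 9.35 mm/h

Only the 3 blocks with intensity above φ contribute runoff: 18.1, 12.5, 36.8 mm/h.
Σ(I−φ)·Δt = d  ⇒  (18.1+12.5+36.8 − 3φ)·2 = 78.7
φ = (67.40 − 78.7/2) / 3 = 9.35 mm/h.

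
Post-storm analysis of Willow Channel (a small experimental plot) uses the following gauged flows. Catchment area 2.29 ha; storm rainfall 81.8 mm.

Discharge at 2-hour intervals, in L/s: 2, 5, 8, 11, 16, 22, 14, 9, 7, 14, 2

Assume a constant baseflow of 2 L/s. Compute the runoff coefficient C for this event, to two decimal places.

C ≈ 0.34

ΣQ_DR = 88.00 L/s; V = ΣQ_DR·Δt = 6.336 × 10^5 L.
Runoff depth d = V / A = 27.67 mm.
C = d / P = 27.67 / 81.8 = 0.34.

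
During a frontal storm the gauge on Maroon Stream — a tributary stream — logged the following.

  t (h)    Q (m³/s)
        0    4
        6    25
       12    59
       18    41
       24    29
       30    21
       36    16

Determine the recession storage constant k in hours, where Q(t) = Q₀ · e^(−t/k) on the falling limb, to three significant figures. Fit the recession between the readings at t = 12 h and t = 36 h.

On the falling limb, Q drops from 59 to 16 m³/s between t = 12 h and t = 36 h (Δt = 24 h).
k = −Δt / ln(Q₂/Q₁) = −24 / ln(16/59) = 18.4 h.

k ≈ 18.4 h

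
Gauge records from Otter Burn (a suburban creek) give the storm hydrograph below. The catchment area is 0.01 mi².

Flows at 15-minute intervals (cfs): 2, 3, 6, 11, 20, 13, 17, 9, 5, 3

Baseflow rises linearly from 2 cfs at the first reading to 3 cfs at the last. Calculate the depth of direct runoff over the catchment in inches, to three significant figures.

Direct runoff: 0.00, 0.89, 3.78, 8.67, 17.56, 10.44, 14.33, 6.22, 2.11, 0.00 cfs; ΣQ_DR = 64.00 cfs.
V = ΣQ_DR · Δt = 64.00 × 900 s = 57600 ft³.
Over A = 0.01 mi², depth = V / A = 2.48 in.

d ≈ 2.48 in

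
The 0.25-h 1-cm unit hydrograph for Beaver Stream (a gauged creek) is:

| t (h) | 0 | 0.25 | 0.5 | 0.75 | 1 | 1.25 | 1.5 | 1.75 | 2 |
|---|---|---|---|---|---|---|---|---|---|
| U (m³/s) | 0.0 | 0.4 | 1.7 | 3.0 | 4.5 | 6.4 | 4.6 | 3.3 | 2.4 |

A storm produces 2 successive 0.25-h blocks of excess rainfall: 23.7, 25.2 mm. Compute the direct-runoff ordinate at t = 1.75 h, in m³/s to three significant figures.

Q ≈ 19.4 m³/s

By discrete convolution, Q_j = Σ (P_i / 10 mm) · U_{j−i}.
At t = 1.75 h (j=7): Q = (23.7/10)·3.3 + (25.2/10)·4.6 = 19.4 m³/s.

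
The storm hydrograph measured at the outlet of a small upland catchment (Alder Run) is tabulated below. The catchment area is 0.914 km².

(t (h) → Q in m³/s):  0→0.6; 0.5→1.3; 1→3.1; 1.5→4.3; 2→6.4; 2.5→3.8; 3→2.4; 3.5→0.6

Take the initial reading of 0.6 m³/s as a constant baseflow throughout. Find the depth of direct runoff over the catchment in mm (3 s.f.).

Direct runoff: 0.0, 0.7, 2.5, 3.7, 5.8, 3.2, 1.8, 0.0 m³/s; ΣQ_DR = 17.70 m³/s.
V = ΣQ_DR · Δt = 17.70 × 1800 s = 31860 m³.
Over A = 0.914 km², depth = V / A = 34.9 mm.

d ≈ 34.9 mm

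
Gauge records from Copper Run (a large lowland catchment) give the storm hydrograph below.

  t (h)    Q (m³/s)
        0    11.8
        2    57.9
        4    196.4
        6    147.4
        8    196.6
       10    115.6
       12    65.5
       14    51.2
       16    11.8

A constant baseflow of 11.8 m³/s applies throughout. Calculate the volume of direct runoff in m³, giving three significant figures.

Direct-runoff ordinates (Q − Q_b): 0.0, 46.1, 184.6, 135.6, 184.8, 103.8, 53.7, 39.4, 0.0 m³/s.
ΣQ_DR = 748.0 m³/s.
With Δt = 2 h = 7200 s, V = ΣQ_DR · Δt = 748.0 × 7200 = 5.39 × 10^6 m³.

V ≈ 5.39 × 10^6 m³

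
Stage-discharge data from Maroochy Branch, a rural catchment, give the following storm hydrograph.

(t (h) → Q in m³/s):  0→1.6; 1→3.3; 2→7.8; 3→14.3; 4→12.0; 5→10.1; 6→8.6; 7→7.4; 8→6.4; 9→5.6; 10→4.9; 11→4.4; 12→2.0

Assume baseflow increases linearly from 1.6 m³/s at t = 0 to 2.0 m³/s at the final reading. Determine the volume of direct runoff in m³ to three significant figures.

Direct-runoff ordinates (Q − Q_b): 0.00, 1.67, 6.13, 12.60, 10.27, 8.33, 6.80, 5.57, 4.53, 3.70, 2.97, 2.43, 0.00 m³/s.
ΣQ_DR = 65.00 m³/s.
With Δt = 1 h = 3600 s, V = ΣQ_DR · Δt = 65.00 × 3600 = 2.34 × 10^5 m³.

V ≈ 2.34 × 10^5 m³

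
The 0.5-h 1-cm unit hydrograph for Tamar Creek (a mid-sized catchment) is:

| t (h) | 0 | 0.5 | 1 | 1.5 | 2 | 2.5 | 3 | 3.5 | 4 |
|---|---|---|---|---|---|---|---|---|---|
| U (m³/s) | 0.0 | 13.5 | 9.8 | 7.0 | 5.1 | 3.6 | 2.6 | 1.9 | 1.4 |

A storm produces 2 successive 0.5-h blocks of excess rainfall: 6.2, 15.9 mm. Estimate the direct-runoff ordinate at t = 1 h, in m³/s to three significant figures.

By discrete convolution, Q_j = Σ (P_i / 10 mm) · U_{j−i}.
At t = 1 h (j=2): Q = (6.2/10)·9.8 + (15.9/10)·13.5 = 27.5 m³/s.

Q ≈ 27.5 m³/s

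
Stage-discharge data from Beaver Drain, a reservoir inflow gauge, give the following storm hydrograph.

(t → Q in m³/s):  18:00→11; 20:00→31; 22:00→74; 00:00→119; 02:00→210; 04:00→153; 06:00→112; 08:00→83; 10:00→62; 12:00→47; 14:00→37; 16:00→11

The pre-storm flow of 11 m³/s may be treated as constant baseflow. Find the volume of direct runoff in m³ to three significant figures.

V ≈ 5.89 × 10^6 m³

Direct-runoff ordinates (Q − Q_b): 0.0, 20.0, 63.0, 108.0, 199.0, 142.0, 101.0, 72.0, 51.0, 36.0, 26.0, 0.0 m³/s.
ΣQ_DR = 818.0 m³/s.
With Δt = 2 h = 7200 s, V = ΣQ_DR · Δt = 818.0 × 7200 = 5.89 × 10^6 m³.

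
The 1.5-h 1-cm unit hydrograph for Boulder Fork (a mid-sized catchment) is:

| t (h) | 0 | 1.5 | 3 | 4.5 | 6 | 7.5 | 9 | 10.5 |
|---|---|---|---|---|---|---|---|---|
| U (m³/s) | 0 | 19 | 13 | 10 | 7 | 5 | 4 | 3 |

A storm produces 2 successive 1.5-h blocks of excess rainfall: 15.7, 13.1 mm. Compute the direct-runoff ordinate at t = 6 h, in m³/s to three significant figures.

By discrete convolution, Q_j = Σ (P_i / 10 mm) · U_{j−i}.
At t = 6 h (j=4): Q = (15.7/10)·7 + (13.1/10)·10 = 24.1 m³/s.

Q ≈ 24.1 m³/s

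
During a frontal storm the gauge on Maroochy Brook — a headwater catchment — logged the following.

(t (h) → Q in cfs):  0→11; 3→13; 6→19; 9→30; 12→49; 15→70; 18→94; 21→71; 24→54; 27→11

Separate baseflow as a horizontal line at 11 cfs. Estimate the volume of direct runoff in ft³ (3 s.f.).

Direct-runoff ordinates (Q − Q_b): 0.0, 2.0, 8.0, 19.0, 38.0, 59.0, 83.0, 60.0, 43.0, 0.0 cfs.
ΣQ_DR = 312.0 cfs.
With Δt = 3 h = 10800 s, V = ΣQ_DR · Δt = 312.0 × 10800 = 3.37 × 10^6 ft³.

V ≈ 3.37 × 10^6 ft³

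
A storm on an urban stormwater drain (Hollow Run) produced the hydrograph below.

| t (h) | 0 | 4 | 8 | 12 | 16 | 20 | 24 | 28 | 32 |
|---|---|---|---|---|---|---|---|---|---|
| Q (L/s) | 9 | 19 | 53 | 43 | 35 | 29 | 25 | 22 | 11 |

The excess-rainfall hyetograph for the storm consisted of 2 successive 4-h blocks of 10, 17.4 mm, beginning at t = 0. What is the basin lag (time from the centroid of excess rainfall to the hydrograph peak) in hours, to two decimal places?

Centroid of excess rainfall: t_c = Σ P_i·t̄_i / ΣP_i = 4.5401 h (block centres at 2, 6 h).
Hydrograph peak occurs at t = 8 h, so basin lag t_L = 8 − 4.5401 = 3.46 h.

t_L ≈ 3.46 h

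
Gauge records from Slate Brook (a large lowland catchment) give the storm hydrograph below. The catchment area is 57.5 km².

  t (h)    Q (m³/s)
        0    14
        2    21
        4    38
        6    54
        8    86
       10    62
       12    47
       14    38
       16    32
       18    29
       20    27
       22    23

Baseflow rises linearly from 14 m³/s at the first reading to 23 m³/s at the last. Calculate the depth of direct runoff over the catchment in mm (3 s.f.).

Direct runoff: 0.00, 6.18, 22.36, 37.55, 68.73, 43.91, 28.09, 18.27, 11.45, 7.64, 4.82, 0.00 m³/s; ΣQ_DR = 249.0 m³/s.
V = ΣQ_DR · Δt = 249.0 × 7200 s = 1.793 × 10^6 m³.
Over A = 57.5 km², depth = V / A = 31.2 mm.

d ≈ 31.2 mm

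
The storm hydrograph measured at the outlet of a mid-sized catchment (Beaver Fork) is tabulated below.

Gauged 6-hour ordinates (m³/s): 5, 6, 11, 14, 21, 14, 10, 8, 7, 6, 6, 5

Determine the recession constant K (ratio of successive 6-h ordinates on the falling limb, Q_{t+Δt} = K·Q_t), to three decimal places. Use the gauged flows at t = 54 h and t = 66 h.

K ≈ 0.913

Using the recession-limb readings at t = 54 h and t = 66 h: Q falls from 6 to 5 m³/s over 2 intervals.
K = (Q₂/Q₁)^(1/2) = (5/6)^(1/2) = 0.913.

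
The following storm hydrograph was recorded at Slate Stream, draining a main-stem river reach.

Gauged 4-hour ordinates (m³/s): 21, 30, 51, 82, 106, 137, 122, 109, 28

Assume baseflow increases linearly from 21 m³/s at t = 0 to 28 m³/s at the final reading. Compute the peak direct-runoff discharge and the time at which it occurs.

Q_p = 111.62 m³/s at t = 20 h

Subtracting baseflow gives direct-runoff ordinates: 0.00, 8.12, 28.25, 58.38, 81.50, 111.62, 95.75, 81.88, 0.00 m³/s.
The maximum is 111.62 m³/s, occurring at the reading for t = 20 h.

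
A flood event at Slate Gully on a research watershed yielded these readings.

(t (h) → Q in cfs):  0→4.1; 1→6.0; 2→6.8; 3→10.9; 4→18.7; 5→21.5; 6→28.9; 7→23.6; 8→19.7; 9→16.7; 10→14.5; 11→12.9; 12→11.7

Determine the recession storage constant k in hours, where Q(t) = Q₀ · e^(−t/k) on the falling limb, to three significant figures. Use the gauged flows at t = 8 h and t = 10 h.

On the falling limb, Q drops from 19.7 to 14.5 cfs between t = 8 h and t = 10 h (Δt = 2 h).
k = −Δt / ln(Q₂/Q₁) = −2 / ln(14.5/19.7) = 6.53 h.

k ≈ 6.53 h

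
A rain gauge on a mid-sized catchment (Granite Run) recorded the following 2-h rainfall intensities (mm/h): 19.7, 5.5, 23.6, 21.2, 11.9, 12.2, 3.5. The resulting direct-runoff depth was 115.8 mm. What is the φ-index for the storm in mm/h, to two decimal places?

Only the 5 blocks with intensity above φ contribute runoff: 19.7, 23.6, 21.2, 11.9, 12.2 mm/h.
Σ(I−φ)·Δt = d  ⇒  (19.7+23.6+21.2+11.9+12.2 − 5φ)·2 = 115.8
φ = (88.60 − 115.8/2) / 5 = 6.14 mm/h.

φ ≈ 6.14 mm/h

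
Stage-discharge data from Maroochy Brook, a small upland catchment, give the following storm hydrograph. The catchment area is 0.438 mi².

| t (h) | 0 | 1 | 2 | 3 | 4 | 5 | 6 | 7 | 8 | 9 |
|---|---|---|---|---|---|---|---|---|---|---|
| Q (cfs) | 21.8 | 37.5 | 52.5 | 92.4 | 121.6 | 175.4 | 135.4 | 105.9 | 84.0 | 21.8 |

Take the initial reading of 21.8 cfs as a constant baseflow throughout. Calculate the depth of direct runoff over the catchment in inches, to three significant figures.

d ≈ 2.23 in

Direct runoff: 0.0, 15.7, 30.7, 70.6, 99.8, 153.6, 113.6, 84.1, 62.2, 0.0 cfs; ΣQ_DR = 630.3 cfs.
V = ΣQ_DR · Δt = 630.3 × 3600 s = 2.269 × 10^6 ft³.
Over A = 0.438 mi², depth = V / A = 2.23 in.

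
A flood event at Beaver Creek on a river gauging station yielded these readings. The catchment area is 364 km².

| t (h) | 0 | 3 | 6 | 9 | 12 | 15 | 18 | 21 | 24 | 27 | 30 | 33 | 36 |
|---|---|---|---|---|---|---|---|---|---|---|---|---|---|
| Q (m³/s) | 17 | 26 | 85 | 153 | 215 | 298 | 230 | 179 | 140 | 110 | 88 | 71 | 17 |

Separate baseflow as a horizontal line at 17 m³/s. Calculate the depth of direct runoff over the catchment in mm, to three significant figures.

Direct runoff: 0.0, 9.0, 68.0, 136.0, 198.0, 281.0, 213.0, 162.0, 123.0, 93.0, 71.0, 54.0, 0.0 m³/s; ΣQ_DR = 1408 m³/s.
V = ΣQ_DR · Δt = 1408 × 10800 s = 1.521 × 10^7 m³.
Over A = 364 km², depth = V / A = 41.8 mm.

d ≈ 41.8 mm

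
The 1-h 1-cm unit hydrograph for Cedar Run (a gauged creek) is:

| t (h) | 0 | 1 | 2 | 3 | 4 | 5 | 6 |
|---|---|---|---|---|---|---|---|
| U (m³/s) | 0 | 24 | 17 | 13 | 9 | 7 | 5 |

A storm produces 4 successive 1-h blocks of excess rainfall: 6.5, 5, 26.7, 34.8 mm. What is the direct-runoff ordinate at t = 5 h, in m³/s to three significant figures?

Q ≈ 103 m³/s

By discrete convolution, Q_j = Σ (P_i / 10 mm) · U_{j−i}.
At t = 5 h (j=5): Q = (6.5/10)·7 + (5/10)·9 + (26.7/10)·13 + (34.8/10)·17 = 103 m³/s.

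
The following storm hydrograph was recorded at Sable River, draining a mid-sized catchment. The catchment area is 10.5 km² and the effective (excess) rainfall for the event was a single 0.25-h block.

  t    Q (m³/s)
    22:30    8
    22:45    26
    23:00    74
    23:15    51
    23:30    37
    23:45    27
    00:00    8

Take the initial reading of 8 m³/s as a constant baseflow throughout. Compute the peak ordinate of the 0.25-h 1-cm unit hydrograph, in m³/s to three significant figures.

U_p ≈ 44.0 m³/s

Direct runoff: 0.0, 18.0, 66.0, 43.0, 29.0, 19.0, 0.0 m³/s; ΣQ_DR = 175.0 m³/s, peak = 66.0 m³/s.
Runoff depth d = ΣQ_DR·Δt / A = 175.0 × 900 / (10.5 km²) = 15.00 mm.
The 1-cm UH is the DRH scaled by (10 mm)/d, so U_p = 66.0 × 10/15.00 = 44.0 m³/s.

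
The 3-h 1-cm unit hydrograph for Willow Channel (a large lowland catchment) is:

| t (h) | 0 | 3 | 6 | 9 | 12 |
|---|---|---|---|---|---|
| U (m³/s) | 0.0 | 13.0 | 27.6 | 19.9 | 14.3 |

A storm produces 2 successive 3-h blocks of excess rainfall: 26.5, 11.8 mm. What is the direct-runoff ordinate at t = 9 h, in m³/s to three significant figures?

By discrete convolution, Q_j = Σ (P_i / 10 mm) · U_{j−i}.
At t = 9 h (j=3): Q = (26.5/10)·19.9 + (11.8/10)·27.6 = 85.3 m³/s.

Q ≈ 85.3 m³/s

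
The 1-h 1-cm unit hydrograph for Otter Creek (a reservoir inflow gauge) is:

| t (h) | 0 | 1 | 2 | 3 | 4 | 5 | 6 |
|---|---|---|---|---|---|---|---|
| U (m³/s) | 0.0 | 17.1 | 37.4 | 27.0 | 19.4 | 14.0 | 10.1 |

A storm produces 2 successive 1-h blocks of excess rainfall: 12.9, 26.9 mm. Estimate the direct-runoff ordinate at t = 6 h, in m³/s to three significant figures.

By discrete convolution, Q_j = Σ (P_i / 10 mm) · U_{j−i}.
At t = 6 h (j=6): Q = (12.9/10)·10.1 + (26.9/10)·14.0 = 50.7 m³/s.

Q ≈ 50.7 m³/s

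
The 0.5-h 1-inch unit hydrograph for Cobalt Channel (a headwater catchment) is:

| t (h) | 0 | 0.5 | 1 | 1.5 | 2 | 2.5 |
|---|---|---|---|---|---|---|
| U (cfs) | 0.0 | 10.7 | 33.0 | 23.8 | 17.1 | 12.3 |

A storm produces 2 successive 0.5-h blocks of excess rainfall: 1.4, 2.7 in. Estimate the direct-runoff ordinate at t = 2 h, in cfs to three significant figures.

By discrete convolution, Q_j = Σ (P_i / 1 in) · U_{j−i}.
At t = 2 h (j=4): Q = (1.4/1)·17.1 + (2.7/1)·23.8 = 88.2 cfs.

Q ≈ 88.2 cfs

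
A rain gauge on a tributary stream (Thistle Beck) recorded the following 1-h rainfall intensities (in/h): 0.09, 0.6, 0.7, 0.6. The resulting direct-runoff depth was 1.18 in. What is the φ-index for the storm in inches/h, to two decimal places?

φ ≈ 0.24 in/h

Only the 3 blocks with intensity above φ contribute runoff: 0.6, 0.7, 0.6 in/h.
Σ(I−φ)·Δt = d  ⇒  (0.6+0.7+0.6 − 3φ)·1 = 1.18
φ = (1.900 − 1.18/1) / 3 = 0.24 in/h.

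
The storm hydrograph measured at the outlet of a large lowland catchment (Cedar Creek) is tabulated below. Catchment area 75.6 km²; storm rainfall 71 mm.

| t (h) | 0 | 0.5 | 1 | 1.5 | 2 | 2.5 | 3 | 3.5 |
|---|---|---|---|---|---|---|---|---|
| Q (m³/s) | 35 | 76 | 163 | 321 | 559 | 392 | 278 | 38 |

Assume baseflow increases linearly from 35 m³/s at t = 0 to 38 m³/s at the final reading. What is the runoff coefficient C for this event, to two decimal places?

ΣQ_DR = 1570 m³/s; V = ΣQ_DR·Δt = 2.826 × 10^6 m³.
Runoff depth d = V / A = 37.38 mm.
C = d / P = 37.38 / 71 = 0.53.

C ≈ 0.53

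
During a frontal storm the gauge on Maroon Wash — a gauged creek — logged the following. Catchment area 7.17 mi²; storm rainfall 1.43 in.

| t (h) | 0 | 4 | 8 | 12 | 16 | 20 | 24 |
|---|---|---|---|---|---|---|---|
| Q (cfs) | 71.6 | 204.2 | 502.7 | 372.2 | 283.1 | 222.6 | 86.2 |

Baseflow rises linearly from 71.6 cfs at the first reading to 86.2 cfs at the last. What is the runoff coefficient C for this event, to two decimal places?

ΣQ_DR = 1190 cfs; V = ΣQ_DR·Δt = 1.714 × 10^7 ft³.
Runoff depth d = V / A = 1.029 in.
C = d / P = 1.029 / 1.43 = 0.72.

C ≈ 0.72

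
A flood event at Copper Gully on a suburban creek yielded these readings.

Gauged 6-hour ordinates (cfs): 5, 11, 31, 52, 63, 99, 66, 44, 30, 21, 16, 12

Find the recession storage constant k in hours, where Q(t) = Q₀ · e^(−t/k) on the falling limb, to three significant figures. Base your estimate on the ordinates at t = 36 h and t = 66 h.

k ≈ 17.6 h

On the falling limb, Q drops from 66 to 12 cfs between t = 36 h and t = 66 h (Δt = 30 h).
k = −Δt / ln(Q₂/Q₁) = −30 / ln(12/66) = 17.6 h.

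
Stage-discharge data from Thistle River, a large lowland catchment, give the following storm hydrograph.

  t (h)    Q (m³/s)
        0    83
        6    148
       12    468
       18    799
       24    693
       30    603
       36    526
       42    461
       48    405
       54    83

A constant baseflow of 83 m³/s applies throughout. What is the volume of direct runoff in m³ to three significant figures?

V ≈ 7.43 × 10^7 m³

Direct-runoff ordinates (Q − Q_b): 0.0, 65.0, 385.0, 716.0, 610.0, 520.0, 443.0, 378.0, 322.0, 0.0 m³/s.
ΣQ_DR = 3439 m³/s.
With Δt = 6 h = 21600 s, V = ΣQ_DR · Δt = 3439 × 21600 = 7.43 × 10^7 m³.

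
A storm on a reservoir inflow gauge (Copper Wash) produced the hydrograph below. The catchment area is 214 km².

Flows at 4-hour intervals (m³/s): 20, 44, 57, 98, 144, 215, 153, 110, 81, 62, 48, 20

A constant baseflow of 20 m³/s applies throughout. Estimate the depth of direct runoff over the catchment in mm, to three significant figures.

d ≈ 54.6 mm

Direct runoff: 0.0, 24.0, 37.0, 78.0, 124.0, 195.0, 133.0, 90.0, 61.0, 42.0, 28.0, 0.0 m³/s; ΣQ_DR = 812.0 m³/s.
V = ΣQ_DR · Δt = 812.0 × 14400 s = 1.169 × 10^7 m³.
Over A = 214 km², depth = V / A = 54.6 mm.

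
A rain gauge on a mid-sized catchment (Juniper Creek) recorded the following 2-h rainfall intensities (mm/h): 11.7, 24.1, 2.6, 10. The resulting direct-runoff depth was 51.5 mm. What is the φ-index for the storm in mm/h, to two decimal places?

Only the 3 blocks with intensity above φ contribute runoff: 11.7, 24.1, 10 mm/h.
Σ(I−φ)·Δt = d  ⇒  (11.7+24.1+10 − 3φ)·2 = 51.5
φ = (45.80 − 51.5/2) / 3 = 6.68 mm/h.

φ ≈ 6.68 mm/h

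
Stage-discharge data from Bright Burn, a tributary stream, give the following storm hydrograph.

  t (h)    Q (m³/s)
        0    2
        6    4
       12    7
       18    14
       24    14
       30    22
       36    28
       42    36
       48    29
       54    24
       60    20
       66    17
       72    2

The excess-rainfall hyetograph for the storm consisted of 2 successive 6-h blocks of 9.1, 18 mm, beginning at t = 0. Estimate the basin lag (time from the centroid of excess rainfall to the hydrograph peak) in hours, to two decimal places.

t_L ≈ 35.01 h

Centroid of excess rainfall: t_c = Σ P_i·t̄_i / ΣP_i = 6.9852 h (block centres at 3, 9 h).
Hydrograph peak occurs at t = 42 h, so basin lag t_L = 42 − 6.9852 = 35.01 h.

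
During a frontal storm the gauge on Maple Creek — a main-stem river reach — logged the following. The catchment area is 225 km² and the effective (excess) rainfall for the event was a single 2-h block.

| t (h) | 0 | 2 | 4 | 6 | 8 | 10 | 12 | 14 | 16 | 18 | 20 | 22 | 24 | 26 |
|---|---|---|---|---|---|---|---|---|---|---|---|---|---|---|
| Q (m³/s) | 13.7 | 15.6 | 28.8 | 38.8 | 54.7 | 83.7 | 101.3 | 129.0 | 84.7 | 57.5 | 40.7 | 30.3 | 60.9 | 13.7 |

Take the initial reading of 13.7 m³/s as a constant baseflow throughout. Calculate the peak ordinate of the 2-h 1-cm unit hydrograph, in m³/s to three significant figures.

Direct runoff: 0.0, 1.9, 15.1, 25.1, 41.0, 70.0, 87.6, 115.3, 71.0, 43.8, 27.0, 16.6, 47.2, 0.0 m³/s; ΣQ_DR = 561.6 m³/s, peak = 115.3 m³/s.
Runoff depth d = ΣQ_DR·Δt / A = 561.6 × 7200 / (225 km²) = 17.97 mm.
The 1-cm UH is the DRH scaled by (10 mm)/d, so U_p = 115.3 × 10/17.97 = 64.2 m³/s.

U_p ≈ 64.2 m³/s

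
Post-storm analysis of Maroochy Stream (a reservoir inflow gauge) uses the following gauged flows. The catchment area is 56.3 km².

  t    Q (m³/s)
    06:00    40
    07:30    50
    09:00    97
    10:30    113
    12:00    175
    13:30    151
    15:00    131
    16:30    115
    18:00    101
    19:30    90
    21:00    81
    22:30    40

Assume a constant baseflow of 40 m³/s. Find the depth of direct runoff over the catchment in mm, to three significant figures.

d ≈ 67.5 mm

Direct runoff: 0.0, 10.0, 57.0, 73.0, 135.0, 111.0, 91.0, 75.0, 61.0, 50.0, 41.0, 0.0 m³/s; ΣQ_DR = 704.0 m³/s.
V = ΣQ_DR · Δt = 704.0 × 5400 s = 3.802 × 10^6 m³.
Over A = 56.3 km², depth = V / A = 67.5 mm.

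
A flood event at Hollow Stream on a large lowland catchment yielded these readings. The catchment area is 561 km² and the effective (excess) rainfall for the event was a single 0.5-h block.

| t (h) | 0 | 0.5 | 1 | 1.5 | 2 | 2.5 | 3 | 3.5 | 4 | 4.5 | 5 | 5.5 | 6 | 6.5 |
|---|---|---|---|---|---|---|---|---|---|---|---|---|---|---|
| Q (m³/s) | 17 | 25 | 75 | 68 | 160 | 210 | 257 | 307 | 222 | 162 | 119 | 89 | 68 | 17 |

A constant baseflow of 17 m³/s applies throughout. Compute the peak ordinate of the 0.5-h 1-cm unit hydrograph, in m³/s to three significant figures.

U_p ≈ 580 m³/s

Direct runoff: 0.0, 8.0, 58.0, 51.0, 143.0, 193.0, 240.0, 290.0, 205.0, 145.0, 102.0, 72.0, 51.0, 0.0 m³/s; ΣQ_DR = 1558 m³/s, peak = 290.0 m³/s.
Runoff depth d = ΣQ_DR·Δt / A = 1558 × 1800 / (561 km²) = 4.999 mm.
The 1-cm UH is the DRH scaled by (10 mm)/d, so U_p = 290.0 × 10/4.999 = 580 m³/s.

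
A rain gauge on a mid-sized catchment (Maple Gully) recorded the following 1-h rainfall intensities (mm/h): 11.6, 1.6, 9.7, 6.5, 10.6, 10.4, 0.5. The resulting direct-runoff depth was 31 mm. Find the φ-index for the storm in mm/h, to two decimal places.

φ ≈ 3.56 mm/h

Only the 5 blocks with intensity above φ contribute runoff: 11.6, 9.7, 6.5, 10.6, 10.4 mm/h.
Σ(I−φ)·Δt = d  ⇒  (11.6+9.7+6.5+10.6+10.4 − 5φ)·1 = 31
φ = (48.80 − 31/1) / 5 = 3.56 mm/h.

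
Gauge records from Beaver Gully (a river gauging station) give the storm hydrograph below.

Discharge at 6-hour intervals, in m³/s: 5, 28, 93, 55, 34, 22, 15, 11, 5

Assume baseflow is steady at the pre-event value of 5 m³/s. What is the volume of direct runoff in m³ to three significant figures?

V ≈ 4.82 × 10^6 m³

Direct-runoff ordinates (Q − Q_b): 0.0, 23.0, 88.0, 50.0, 29.0, 17.0, 10.0, 6.0, 0.0 m³/s.
ΣQ_DR = 223.0 m³/s.
With Δt = 6 h = 21600 s, V = ΣQ_DR · Δt = 223.0 × 21600 = 4.82 × 10^6 m³.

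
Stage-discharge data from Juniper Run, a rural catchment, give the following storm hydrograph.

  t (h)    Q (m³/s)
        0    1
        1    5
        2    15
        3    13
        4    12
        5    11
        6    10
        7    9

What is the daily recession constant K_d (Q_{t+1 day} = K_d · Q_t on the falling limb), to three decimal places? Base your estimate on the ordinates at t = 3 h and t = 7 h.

Between t = 3 h and t = 7 h the flow falls from 13 to 9 m³/s over 4×1 h = 4 h.
Per-interval ratio K = (9/13)^(1/4) = 0.9122; K_d = K^(24/1) = 0.110.

K_d ≈ 0.110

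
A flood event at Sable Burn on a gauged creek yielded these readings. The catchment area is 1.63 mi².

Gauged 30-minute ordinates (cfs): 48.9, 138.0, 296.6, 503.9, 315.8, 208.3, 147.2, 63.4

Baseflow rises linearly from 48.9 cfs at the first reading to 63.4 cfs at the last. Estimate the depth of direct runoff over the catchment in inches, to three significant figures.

d ≈ 0.605 in

Direct runoff: 0.00, 87.03, 243.56, 448.79, 258.61, 149.04, 85.87, 0.00 cfs; ΣQ_DR = 1273 cfs.
V = ΣQ_DR · Δt = 1273 × 1800 s = 2.291 × 10^6 ft³.
Over A = 1.63 mi², depth = V / A = 0.605 in.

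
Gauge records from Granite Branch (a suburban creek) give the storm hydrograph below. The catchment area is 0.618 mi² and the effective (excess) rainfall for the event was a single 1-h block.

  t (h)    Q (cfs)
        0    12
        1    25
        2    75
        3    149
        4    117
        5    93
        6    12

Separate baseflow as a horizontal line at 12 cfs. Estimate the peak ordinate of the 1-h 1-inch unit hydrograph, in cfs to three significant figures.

U_p ≈ 137 cfs

Direct runoff: 0.0, 13.0, 63.0, 137.0, 105.0, 81.0, 0.0 cfs; ΣQ_DR = 399.0 cfs, peak = 137.0 cfs.
Runoff depth d = ΣQ_DR·Δt / A = 399.0 × 3600 / (0.618 mi²) = 1.000 in.
The 1-inch UH is the DRH scaled by (1 in)/d, so U_p = 137.0 × 1/1.000 = 137 cfs.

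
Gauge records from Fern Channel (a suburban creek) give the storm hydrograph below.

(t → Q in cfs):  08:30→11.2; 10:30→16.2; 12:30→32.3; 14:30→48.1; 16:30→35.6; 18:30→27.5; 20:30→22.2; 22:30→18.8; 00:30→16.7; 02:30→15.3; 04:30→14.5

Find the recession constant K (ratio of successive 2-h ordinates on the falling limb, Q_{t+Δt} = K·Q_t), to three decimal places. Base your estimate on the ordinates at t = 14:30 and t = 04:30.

Using the recession-limb readings at t = 14:30 and t = 04:30: Q falls from 48.1 to 14.5 cfs over 7 intervals.
K = (Q₂/Q₁)^(1/7) = (14.5/48.1)^(1/7) = 0.843.

K ≈ 0.843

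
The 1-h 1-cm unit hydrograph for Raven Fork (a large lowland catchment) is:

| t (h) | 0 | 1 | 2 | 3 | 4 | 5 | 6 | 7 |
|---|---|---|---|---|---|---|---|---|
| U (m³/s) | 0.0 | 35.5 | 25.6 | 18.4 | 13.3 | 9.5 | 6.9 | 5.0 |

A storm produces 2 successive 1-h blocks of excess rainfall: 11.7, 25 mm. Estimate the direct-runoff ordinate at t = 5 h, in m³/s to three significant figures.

Q ≈ 44.4 m³/s

By discrete convolution, Q_j = Σ (P_i / 10 mm) · U_{j−i}.
At t = 5 h (j=5): Q = (11.7/10)·9.5 + (25/10)·13.3 = 44.4 m³/s.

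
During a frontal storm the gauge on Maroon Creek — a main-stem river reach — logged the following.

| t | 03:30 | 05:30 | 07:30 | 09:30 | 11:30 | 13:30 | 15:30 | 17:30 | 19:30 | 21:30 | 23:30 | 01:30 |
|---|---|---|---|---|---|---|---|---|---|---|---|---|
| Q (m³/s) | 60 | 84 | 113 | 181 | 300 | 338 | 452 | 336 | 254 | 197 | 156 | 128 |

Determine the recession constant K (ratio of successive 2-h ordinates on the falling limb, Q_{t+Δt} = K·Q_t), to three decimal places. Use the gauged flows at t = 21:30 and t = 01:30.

K ≈ 0.806

Using the recession-limb readings at t = 21:30 and t = 01:30: Q falls from 197 to 128 m³/s over 2 intervals.
K = (Q₂/Q₁)^(1/2) = (128/197)^(1/2) = 0.806.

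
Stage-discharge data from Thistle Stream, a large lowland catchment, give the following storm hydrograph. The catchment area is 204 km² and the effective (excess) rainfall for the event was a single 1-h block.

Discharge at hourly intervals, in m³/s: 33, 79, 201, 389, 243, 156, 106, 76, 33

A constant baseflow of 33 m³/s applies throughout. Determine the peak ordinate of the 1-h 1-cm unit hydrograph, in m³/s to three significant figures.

Direct runoff: 0.0, 46.0, 168.0, 356.0, 210.0, 123.0, 73.0, 43.0, 0.0 m³/s; ΣQ_DR = 1019 m³/s, peak = 356.0 m³/s.
Runoff depth d = ΣQ_DR·Δt / A = 1019 × 3600 / (204 km²) = 17.98 mm.
The 1-cm UH is the DRH scaled by (10 mm)/d, so U_p = 356.0 × 10/17.98 = 198 m³/s.

U_p ≈ 198 m³/s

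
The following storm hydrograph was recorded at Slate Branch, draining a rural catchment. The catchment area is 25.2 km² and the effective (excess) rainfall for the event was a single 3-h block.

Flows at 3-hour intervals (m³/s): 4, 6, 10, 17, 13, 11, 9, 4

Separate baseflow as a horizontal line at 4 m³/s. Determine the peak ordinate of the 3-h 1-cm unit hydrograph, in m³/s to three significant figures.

U_p ≈ 7.22 m³/s

Direct runoff: 0.0, 2.0, 6.0, 13.0, 9.0, 7.0, 5.0, 0.0 m³/s; ΣQ_DR = 42.00 m³/s, peak = 13.0 m³/s.
Runoff depth d = ΣQ_DR·Δt / A = 42.00 × 10800 / (25.2 km²) = 18.00 mm.
The 1-cm UH is the DRH scaled by (10 mm)/d, so U_p = 13.0 × 10/18.00 = 7.22 m³/s.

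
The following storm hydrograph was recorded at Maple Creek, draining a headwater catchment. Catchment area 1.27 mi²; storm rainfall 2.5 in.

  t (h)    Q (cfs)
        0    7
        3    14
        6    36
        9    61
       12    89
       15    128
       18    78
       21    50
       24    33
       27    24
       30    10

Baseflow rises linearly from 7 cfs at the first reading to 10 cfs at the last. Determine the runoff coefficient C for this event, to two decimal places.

ΣQ_DR = 436.5 cfs; V = ΣQ_DR·Δt = 4.714 × 10^6 ft³.
Runoff depth d = V / A = 1.598 in.
C = d / P = 1.598 / 2.5 = 0.64.

C ≈ 0.64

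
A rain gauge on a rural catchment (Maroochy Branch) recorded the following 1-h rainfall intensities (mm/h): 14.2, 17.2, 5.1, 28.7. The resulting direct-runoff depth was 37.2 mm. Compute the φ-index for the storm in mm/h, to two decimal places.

Only the 3 blocks with intensity above φ contribute runoff: 14.2, 17.2, 28.7 mm/h.
Σ(I−φ)·Δt = d  ⇒  (14.2+17.2+28.7 − 3φ)·1 = 37.2
φ = (60.10 − 37.2/1) / 3 = 7.63 mm/h.

φ ≈ 7.63 mm/h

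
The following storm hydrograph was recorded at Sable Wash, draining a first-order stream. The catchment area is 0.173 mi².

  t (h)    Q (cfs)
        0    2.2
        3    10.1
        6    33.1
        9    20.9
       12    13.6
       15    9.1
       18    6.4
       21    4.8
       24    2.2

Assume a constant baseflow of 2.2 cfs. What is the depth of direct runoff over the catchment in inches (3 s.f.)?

d ≈ 2.22 in

Direct runoff: 0.0, 7.9, 30.9, 18.7, 11.4, 6.9, 4.2, 2.6, 0.0 cfs; ΣQ_DR = 82.60 cfs.
V = ΣQ_DR · Δt = 82.60 × 10800 s = 8.921 × 10^5 ft³.
Over A = 0.173 mi², depth = V / A = 2.22 in.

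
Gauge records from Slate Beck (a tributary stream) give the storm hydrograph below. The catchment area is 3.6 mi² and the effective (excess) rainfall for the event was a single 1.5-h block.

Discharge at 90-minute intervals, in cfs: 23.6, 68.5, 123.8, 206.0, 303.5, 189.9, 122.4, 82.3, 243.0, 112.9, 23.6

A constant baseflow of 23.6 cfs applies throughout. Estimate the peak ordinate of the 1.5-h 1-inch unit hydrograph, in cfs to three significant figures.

U_p ≈ 350 cfs

Direct runoff: 0.0, 44.9, 100.2, 182.4, 279.9, 166.3, 98.8, 58.7, 219.4, 89.3, 0.0 cfs; ΣQ_DR = 1240 cfs, peak = 279.9 cfs.
Runoff depth d = ΣQ_DR·Δt / A = 1240 × 5400 / (3.6 mi²) = 0.8006 in.
The 1-inch UH is the DRH scaled by (1 in)/d, so U_p = 279.9 × 1/0.8006 = 350 cfs.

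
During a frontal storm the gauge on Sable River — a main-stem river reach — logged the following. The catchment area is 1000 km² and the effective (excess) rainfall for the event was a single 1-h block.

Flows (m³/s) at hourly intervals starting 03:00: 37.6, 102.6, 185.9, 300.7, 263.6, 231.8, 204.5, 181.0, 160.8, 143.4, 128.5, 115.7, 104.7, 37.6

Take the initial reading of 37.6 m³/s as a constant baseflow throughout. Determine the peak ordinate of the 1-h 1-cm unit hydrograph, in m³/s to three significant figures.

U_p ≈ 437 m³/s

Direct runoff: 0.0, 65.0, 148.3, 263.1, 226.0, 194.2, 166.9, 143.4, 123.2, 105.8, 90.9, 78.1, 67.1, 0.0 m³/s; ΣQ_DR = 1672 m³/s, peak = 263.1 m³/s.
Runoff depth d = ΣQ_DR·Δt / A = 1672 × 3600 / (1000 km²) = 6.019 mm.
The 1-cm UH is the DRH scaled by (10 mm)/d, so U_p = 263.1 × 10/6.019 = 437 m³/s.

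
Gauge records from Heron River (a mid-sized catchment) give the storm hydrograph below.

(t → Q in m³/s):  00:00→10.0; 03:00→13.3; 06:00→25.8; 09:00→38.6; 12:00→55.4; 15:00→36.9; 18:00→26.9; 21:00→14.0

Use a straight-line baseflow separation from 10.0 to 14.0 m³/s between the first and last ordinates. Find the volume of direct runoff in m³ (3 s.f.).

V ≈ 1.35 × 10^6 m³

Direct-runoff ordinates (Q − Q_b): 0.00, 2.73, 14.66, 26.89, 43.11, 24.04, 13.47, 0.00 m³/s.
ΣQ_DR = 124.9 m³/s.
With Δt = 3 h = 10800 s, V = ΣQ_DR · Δt = 124.9 × 10800 = 1.35 × 10^6 m³.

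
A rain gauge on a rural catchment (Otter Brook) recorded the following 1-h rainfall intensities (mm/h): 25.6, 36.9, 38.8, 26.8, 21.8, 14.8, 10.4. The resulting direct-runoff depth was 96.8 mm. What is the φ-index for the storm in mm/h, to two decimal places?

Only the 6 blocks with intensity above φ contribute runoff: 25.6, 36.9, 38.8, 26.8, 21.8, 14.8 mm/h.
Σ(I−φ)·Δt = d  ⇒  (25.6+36.9+38.8+26.8+21.8+14.8 − 6φ)·1 = 96.8
φ = (164.7 − 96.8/1) / 6 = 11.32 mm/h.

φ ≈ 11.32 mm/h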